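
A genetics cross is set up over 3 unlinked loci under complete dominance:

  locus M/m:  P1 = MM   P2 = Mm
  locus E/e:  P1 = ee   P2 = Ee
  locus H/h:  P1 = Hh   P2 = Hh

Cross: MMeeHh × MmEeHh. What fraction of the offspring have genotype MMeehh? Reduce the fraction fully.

P(MMeehh) = 1/16

MMeeHh gametes: MeH×4, Meh×4
MmEeHh gametes: MEH×1, MEh×1, MeH×1, Meh×1, mEH×1, mEh×1, meH×1, meh×1
MMeeHh×MmEeHh grid (8·8=64): MMEeHH=4 MMEeHh=8 MMEehh=4 MMeeHH=4 MMeeHh=8 MMeehh=4 MmEeHH=4 MmEeHh=8 MmEehh=4 MmeeHH=4 MmeeHh=8 Mmeehh=4
MMeehh hits 4/64; gcd=4; 4÷4/64÷4 = 1/16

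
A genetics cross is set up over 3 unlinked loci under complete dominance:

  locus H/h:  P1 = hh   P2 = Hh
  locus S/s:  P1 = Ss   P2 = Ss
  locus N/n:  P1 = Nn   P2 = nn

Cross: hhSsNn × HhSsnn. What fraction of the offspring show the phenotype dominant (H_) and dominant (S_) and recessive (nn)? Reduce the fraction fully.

hhSsNn gametes: hSN×2, hSn×2, hsN×2, hsn×2
HhSsnn gametes: HSn×2, Hsn×2, hSn×2, hsn×2
hhSsNn×HhSsnn grid (8·8=64): HhSSNn=4 HhSSnn=4 HhSsNn=8 HhSsnn=8 HhssNn=4 Hhssnn=4 hhSSNn=4 hhSSnn=4 hhSsNn=8 hhSsnn=8 hhssNn=4 hhssnn=4
H_ S_ nn hits 12/64; gcd=4; 12÷4/64÷4 = 3/16

P(H_ S_ nn) = 3/16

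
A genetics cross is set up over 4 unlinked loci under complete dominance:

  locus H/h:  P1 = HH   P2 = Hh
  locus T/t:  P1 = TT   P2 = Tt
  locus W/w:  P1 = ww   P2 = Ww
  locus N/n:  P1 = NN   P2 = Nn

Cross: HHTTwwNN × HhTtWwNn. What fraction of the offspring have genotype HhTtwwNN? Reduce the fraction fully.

P(HhTtwwNN) = 1/16

HHTTwwNN gametes: HTwN×16
HhTtWwNn gametes: HTWN×1, HTWn×1, HTwN×1, HTwn×1, HtWN×1, HtWn×1, HtwN×1, Htwn×1, hTWN×1, hTWn×1, hTwN×1, hTwn×1, htWN×1, htWn×1, htwN×1, htwn×1
HHTTwwNN×HhTtWwNn grid (16·16=256): HHTTWwNN=16 HHTTWwNn=16 HHTTwwNN=16 HHTTwwNn=16 HHTtWwNN=16 HHTtWwNn=16 HHTtwwNN=16 HHTtwwNn=16 HhTTWwNN=16 HhTTWwNn=16 HhTTwwNN=16 HhTTwwNn=16 HhTtWwNN=16 HhTtWwNn=16 HhTtwwNN=16 HhTtwwNn=16
HhTtwwNN hits 16/256; gcd=16; 16÷16/256÷16 = 1/16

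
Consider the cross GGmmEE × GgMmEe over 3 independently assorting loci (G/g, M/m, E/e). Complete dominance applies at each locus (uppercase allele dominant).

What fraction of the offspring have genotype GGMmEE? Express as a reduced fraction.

P(GGMmEE) = 1/8

GGmmEE gametes: GmE×8
GgMmEe gametes: GME×1, GMe×1, GmE×1, Gme×1, gME×1, gMe×1, gmE×1, gme×1
GGmmEE×GgMmEe grid (8·8=64): GGMmEE=8 GGMmEe=8 GGmmEE=8 GGmmEe=8 GgMmEE=8 GgMmEe=8 GgmmEE=8 GgmmEe=8
GGMmEE hits 8/64; gcd=8; 8÷8/64÷8 = 1/8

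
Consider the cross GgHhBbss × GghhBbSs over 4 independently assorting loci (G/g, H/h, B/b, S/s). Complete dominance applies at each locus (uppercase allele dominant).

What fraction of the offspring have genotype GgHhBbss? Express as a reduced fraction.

P(GgHhBbss) = 1/16

GgHhBbss gametes: GHBs×2, GHbs×2, GhBs×2, Ghbs×2, gHBs×2, gHbs×2, ghBs×2, ghbs×2
GghhBbSs gametes: GhBS×2, GhBs×2, GhbS×2, Ghbs×2, ghBS×2, ghBs×2, ghbS×2, ghbs×2
GgHhBbss×GghhBbSs grid (16·16=256): GGHhBBSs=4 GGHhBBss=4 GGHhBbSs=8 GGHhBbss=8 GGHhbbSs=4 GGHhbbss=4 GGhhBBSs=4 GGhhBBss=4 GGhhBbSs=8 GGhhBbss=8 GGhhbbSs=4 GGhhbbss=4 GgHhBBSs=8 GgHhBBss=8 GgHhBbSs=16 GgHhBbss=16 GgHhbbSs=8 GgHhbbss=8 GghhBBSs=8 GghhBBss=8 GghhBbSs=16 GghhBbss=16 GghhbbSs=8 Gghhbbss=8 ggHhBBSs=4 ggHhBBss=4 ggHhBbSs=8 ggHhBbss=8 ggHhbbSs=4 ggHhbbss=4 gghhBBSs=4 gghhBBss=4 gghhBbSs=8 gghhBbss=8 gghhbbSs=4 gghhbbss=4
GgHhBbss hits 16/256; gcd=16; 16÷16/256÷16 = 1/16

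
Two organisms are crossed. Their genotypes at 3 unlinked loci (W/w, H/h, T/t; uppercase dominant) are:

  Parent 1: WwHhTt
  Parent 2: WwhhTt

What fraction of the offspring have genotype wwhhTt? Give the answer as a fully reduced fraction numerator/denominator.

WwHhTt gametes: WHT×1, WHt×1, WhT×1, Wht×1, wHT×1, wHt×1, whT×1, wht×1
WwhhTt gametes: WhT×2, Wht×2, whT×2, wht×2
WwHhTt×WwhhTt grid (8·8=64): WWHhTT=2 WWHhTt=4 WWHhtt=2 WWhhTT=2 WWhhTt=4 WWhhtt=2 WwHhTT=4 WwHhTt=8 WwHhtt=4 WwhhTT=4 WwhhTt=8 Wwhhtt=4 wwHhTT=2 wwHhTt=4 wwHhtt=2 wwhhTT=2 wwhhTt=4 wwhhtt=2
wwhhTt hits 4/64; gcd=4; 4÷4/64÷4 = 1/16

P(wwhhTt) = 1/16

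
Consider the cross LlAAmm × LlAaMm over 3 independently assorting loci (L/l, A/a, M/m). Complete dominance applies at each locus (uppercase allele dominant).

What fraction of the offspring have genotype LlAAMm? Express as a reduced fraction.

P(LlAAMm) = 1/8

LlAAmm gametes: LAm×4, lAm×4
LlAaMm gametes: LAM×1, LAm×1, LaM×1, Lam×1, lAM×1, lAm×1, laM×1, lam×1
LlAAmm×LlAaMm grid (8·8=64): LLAAMm=4 LLAAmm=4 LLAaMm=4 LLAamm=4 LlAAMm=8 LlAAmm=8 LlAaMm=8 LlAamm=8 llAAMm=4 llAAmm=4 llAaMm=4 llAamm=4
LlAAMm hits 8/64; gcd=8; 8÷8/64÷8 = 1/8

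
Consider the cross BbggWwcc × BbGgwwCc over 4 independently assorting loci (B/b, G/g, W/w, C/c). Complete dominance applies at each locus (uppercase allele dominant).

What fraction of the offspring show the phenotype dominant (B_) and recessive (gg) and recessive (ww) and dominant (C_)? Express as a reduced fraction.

BbggWwcc gametes: BgWc×4, Bgwc×4, bgWc×4, bgwc×4
BbGgwwCc gametes: BGwC×2, BGwc×2, BgwC×2, Bgwc×2, bGwC×2, bGwc×2, bgwC×2, bgwc×2
BbggWwcc×BbGgwwCc grid (16·16=256): BBGgWwCc=8 BBGgWwcc=8 BBGgwwCc=8 BBGgwwcc=8 BBggWwCc=8 BBggWwcc=8 BBggwwCc=8 BBggwwcc=8 BbGgWwCc=16 BbGgWwcc=16 BbGgwwCc=16 BbGgwwcc=16 BbggWwCc=16 BbggWwcc=16 BbggwwCc=16 Bbggwwcc=16 bbGgWwCc=8 bbGgWwcc=8 bbGgwwCc=8 bbGgwwcc=8 bbggWwCc=8 bbggWwcc=8 bbggwwCc=8 bbggwwcc=8
B_ gg ww C_ hits 24/256; gcd=8; 24÷8/256÷8 = 3/32

P(B_ gg ww C_) = 3/32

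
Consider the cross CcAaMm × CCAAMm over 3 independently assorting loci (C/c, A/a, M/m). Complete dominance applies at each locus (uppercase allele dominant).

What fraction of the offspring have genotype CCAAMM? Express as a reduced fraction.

P(CCAAMM) = 1/16

CcAaMm gametes: CAM×1, CAm×1, CaM×1, Cam×1, cAM×1, cAm×1, caM×1, cam×1
CCAAMm gametes: CAM×4, CAm×4
CcAaMm×CCAAMm grid (8·8=64): CCAAMM=4 CCAAMm=8 CCAAmm=4 CCAaMM=4 CCAaMm=8 CCAamm=4 CcAAMM=4 CcAAMm=8 CcAAmm=4 CcAaMM=4 CcAaMm=8 CcAamm=4
CCAAMM hits 4/64; gcd=4; 4÷4/64÷4 = 1/16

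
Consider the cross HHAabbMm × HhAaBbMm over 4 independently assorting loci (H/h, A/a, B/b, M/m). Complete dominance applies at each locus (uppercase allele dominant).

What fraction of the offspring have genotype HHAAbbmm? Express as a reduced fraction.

P(HHAAbbmm) = 1/64

HHAabbMm gametes: HAbM×4, HAbm×4, HabM×4, Habm×4
HhAaBbMm gametes: HABM×1, HABm×1, HAbM×1, HAbm×1, HaBM×1, HaBm×1, HabM×1, Habm×1, hABM×1, hABm×1, hAbM×1, hAbm×1, haBM×1, haBm×1, habM×1, habm×1
HHAabbMm×HhAaBbMm grid (16·16=256): HHAABbMM=4 HHAABbMm=8 HHAABbmm=4 HHAAbbMM=4 HHAAbbMm=8 HHAAbbmm=4 HHAaBbMM=8 HHAaBbMm=16 HHAaBbmm=8 HHAabbMM=8 HHAabbMm=16 HHAabbmm=8 HHaaBbMM=4 HHaaBbMm=8 HHaaBbmm=4 HHaabbMM=4 HHaabbMm=8 HHaabbmm=4 HhAABbMM=4 HhAABbMm=8 HhAABbmm=4 HhAAbbMM=4 HhAAbbMm=8 HhAAbbmm=4 HhAaBbMM=8 HhAaBbMm=16 HhAaBbmm=8 HhAabbMM=8 HhAabbMm=16 HhAabbmm=8 HhaaBbMM=4 HhaaBbMm=8 HhaaBbmm=4 HhaabbMM=4 HhaabbMm=8 Hhaabbmm=4
HHAAbbmm hits 4/256; gcd=4; 4÷4/256÷4 = 1/64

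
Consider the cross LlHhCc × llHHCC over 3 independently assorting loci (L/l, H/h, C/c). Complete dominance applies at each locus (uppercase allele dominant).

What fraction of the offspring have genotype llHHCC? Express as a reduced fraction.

P(llHHCC) = 1/8

LlHhCc gametes: LHC×1, LHc×1, LhC×1, Lhc×1, lHC×1, lHc×1, lhC×1, lhc×1
llHHCC gametes: lHC×8
LlHhCc×llHHCC grid (8·8=64): LlHHCC=8 LlHHCc=8 LlHhCC=8 LlHhCc=8 llHHCC=8 llHHCc=8 llHhCC=8 llHhCc=8
llHHCC hits 8/64; gcd=8; 8÷8/64÷8 = 1/8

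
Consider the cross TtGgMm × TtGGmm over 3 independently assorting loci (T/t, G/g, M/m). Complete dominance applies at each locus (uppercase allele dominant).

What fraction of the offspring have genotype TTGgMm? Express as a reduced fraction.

TtGgMm gametes: TGM×1, TGm×1, TgM×1, Tgm×1, tGM×1, tGm×1, tgM×1, tgm×1
TtGGmm gametes: TGm×4, tGm×4
TtGgMm×TtGGmm grid (8·8=64): TTGGMm=4 TTGGmm=4 TTGgMm=4 TTGgmm=4 TtGGMm=8 TtGGmm=8 TtGgMm=8 TtGgmm=8 ttGGMm=4 ttGGmm=4 ttGgMm=4 ttGgmm=4
TTGgMm hits 4/64; gcd=4; 4÷4/64÷4 = 1/16

P(TTGgMm) = 1/16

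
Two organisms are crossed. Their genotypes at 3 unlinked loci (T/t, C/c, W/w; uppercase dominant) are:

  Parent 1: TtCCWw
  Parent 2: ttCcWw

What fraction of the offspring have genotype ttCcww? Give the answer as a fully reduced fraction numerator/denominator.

TtCCWw gametes: TCW×2, TCw×2, tCW×2, tCw×2
ttCcWw gametes: tCW×2, tCw×2, tcW×2, tcw×2
TtCCWw×ttCcWw grid (8·8=64): TtCCWW=4 TtCCWw=8 TtCCww=4 TtCcWW=4 TtCcWw=8 TtCcww=4 ttCCWW=4 ttCCWw=8 ttCCww=4 ttCcWW=4 ttCcWw=8 ttCcww=4
ttCcww hits 4/64; gcd=4; 4÷4/64÷4 = 1/16

P(ttCcww) = 1/16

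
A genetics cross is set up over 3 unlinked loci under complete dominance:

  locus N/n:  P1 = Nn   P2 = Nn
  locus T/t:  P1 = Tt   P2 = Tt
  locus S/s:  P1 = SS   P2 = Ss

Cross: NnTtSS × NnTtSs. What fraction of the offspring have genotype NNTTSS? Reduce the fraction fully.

P(NNTTSS) = 1/32

NnTtSS gametes: NTS×2, NtS×2, nTS×2, ntS×2
NnTtSs gametes: NTS×1, NTs×1, NtS×1, Nts×1, nTS×1, nTs×1, ntS×1, nts×1
NnTtSS×NnTtSs grid (8·8=64): NNTTSS=2 NNTTSs=2 NNTtSS=4 NNTtSs=4 NNttSS=2 NNttSs=2 NnTTSS=4 NnTTSs=4 NnTtSS=8 NnTtSs=8 NnttSS=4 NnttSs=4 nnTTSS=2 nnTTSs=2 nnTtSS=4 nnTtSs=4 nnttSS=2 nnttSs=2
NNTTSS hits 2/64; gcd=2; 2÷2/64÷2 = 1/32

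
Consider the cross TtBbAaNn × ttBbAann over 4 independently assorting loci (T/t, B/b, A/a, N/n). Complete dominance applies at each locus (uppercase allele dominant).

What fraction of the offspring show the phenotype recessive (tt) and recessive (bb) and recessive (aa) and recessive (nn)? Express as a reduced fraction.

TtBbAaNn gametes: TBAN×1, TBAn×1, TBaN×1, TBan×1, TbAN×1, TbAn×1, TbaN×1, Tban×1, tBAN×1, tBAn×1, tBaN×1, tBan×1, tbAN×1, tbAn×1, tbaN×1, tban×1
ttBbAann gametes: tBAn×4, tBan×4, tbAn×4, tban×4
TtBbAaNn×ttBbAann grid (16·16=256): TtBBAANn=4 TtBBAAnn=4 TtBBAaNn=8 TtBBAann=8 TtBBaaNn=4 TtBBaann=4 TtBbAANn=8 TtBbAAnn=8 TtBbAaNn=16 TtBbAann=16 TtBbaaNn=8 TtBbaann=8 TtbbAANn=4 TtbbAAnn=4 TtbbAaNn=8 TtbbAann=8 TtbbaaNn=4 Ttbbaann=4 ttBBAANn=4 ttBBAAnn=4 ttBBAaNn=8 ttBBAann=8 ttBBaaNn=4 ttBBaann=4 ttBbAANn=8 ttBbAAnn=8 ttBbAaNn=16 ttBbAann=16 ttBbaaNn=8 ttBbaann=8 ttbbAANn=4 ttbbAAnn=4 ttbbAaNn=8 ttbbAann=8 ttbbaaNn=4 ttbbaann=4
tt bb aa nn hits 4/256; gcd=4; 4÷4/256÷4 = 1/64

P(tt bb aa nn) = 1/64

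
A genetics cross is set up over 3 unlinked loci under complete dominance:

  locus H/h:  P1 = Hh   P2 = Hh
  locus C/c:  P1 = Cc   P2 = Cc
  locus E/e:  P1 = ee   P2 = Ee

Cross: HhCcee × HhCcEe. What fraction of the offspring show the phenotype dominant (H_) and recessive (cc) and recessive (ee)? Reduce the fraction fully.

HhCcee gametes: HCe×2, Hce×2, hCe×2, hce×2
HhCcEe gametes: HCE×1, HCe×1, HcE×1, Hce×1, hCE×1, hCe×1, hcE×1, hce×1
HhCcee×HhCcEe grid (8·8=64): HHCCEe=2 HHCCee=2 HHCcEe=4 HHCcee=4 HHccEe=2 HHccee=2 HhCCEe=4 HhCCee=4 HhCcEe=8 HhCcee=8 HhccEe=4 Hhccee=4 hhCCEe=2 hhCCee=2 hhCcEe=4 hhCcee=4 hhccEe=2 hhccee=2
H_ cc ee hits 6/64; gcd=2; 6÷2/64÷2 = 3/32

P(H_ cc ee) = 3/32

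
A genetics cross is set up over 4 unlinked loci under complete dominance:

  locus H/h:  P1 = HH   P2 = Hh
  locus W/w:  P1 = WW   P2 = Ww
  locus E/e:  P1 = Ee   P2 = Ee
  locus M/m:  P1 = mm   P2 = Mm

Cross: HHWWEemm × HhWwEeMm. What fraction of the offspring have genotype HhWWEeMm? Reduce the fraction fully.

P(HhWWEeMm) = 1/16

HHWWEemm gametes: HWEm×8, HWem×8
HhWwEeMm gametes: HWEM×1, HWEm×1, HWeM×1, HWem×1, HwEM×1, HwEm×1, HweM×1, Hwem×1, hWEM×1, hWEm×1, hWeM×1, hWem×1, hwEM×1, hwEm×1, hweM×1, hwem×1
HHWWEemm×HhWwEeMm grid (16·16=256): HHWWEEMm=8 HHWWEEmm=8 HHWWEeMm=16 HHWWEemm=16 HHWWeeMm=8 HHWWeemm=8 HHWwEEMm=8 HHWwEEmm=8 HHWwEeMm=16 HHWwEemm=16 HHWweeMm=8 HHWweemm=8 HhWWEEMm=8 HhWWEEmm=8 HhWWEeMm=16 HhWWEemm=16 HhWWeeMm=8 HhWWeemm=8 HhWwEEMm=8 HhWwEEmm=8 HhWwEeMm=16 HhWwEemm=16 HhWweeMm=8 HhWweemm=8
HhWWEeMm hits 16/256; gcd=16; 16÷16/256÷16 = 1/16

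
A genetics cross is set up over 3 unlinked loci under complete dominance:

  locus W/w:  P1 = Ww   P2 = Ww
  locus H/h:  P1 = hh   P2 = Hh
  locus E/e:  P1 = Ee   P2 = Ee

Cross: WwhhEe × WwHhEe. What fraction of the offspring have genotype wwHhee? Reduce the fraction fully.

WwhhEe gametes: WhE×2, Whe×2, whE×2, whe×2
WwHhEe gametes: WHE×1, WHe×1, WhE×1, Whe×1, wHE×1, wHe×1, whE×1, whe×1
WwhhEe×WwHhEe grid (8·8=64): WWHhEE=2 WWHhEe=4 WWHhee=2 WWhhEE=2 WWhhEe=4 WWhhee=2 WwHhEE=4 WwHhEe=8 WwHhee=4 WwhhEE=4 WwhhEe=8 Wwhhee=4 wwHhEE=2 wwHhEe=4 wwHhee=2 wwhhEE=2 wwhhEe=4 wwhhee=2
wwHhee hits 2/64; gcd=2; 2÷2/64÷2 = 1/32

P(wwHhee) = 1/32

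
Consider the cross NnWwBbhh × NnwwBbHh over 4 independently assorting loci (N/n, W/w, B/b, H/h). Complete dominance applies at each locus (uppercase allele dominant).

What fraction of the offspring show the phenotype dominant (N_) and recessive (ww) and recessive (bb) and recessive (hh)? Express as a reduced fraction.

P(N_ ww bb hh) = 3/64

NnWwBbhh gametes: NWBh×2, NWbh×2, NwBh×2, Nwbh×2, nWBh×2, nWbh×2, nwBh×2, nwbh×2
NnwwBbHh gametes: NwBH×2, NwBh×2, NwbH×2, Nwbh×2, nwBH×2, nwBh×2, nwbH×2, nwbh×2
NnWwBbhh×NnwwBbHh grid (16·16=256): NNWwBBHh=4 NNWwBBhh=4 NNWwBbHh=8 NNWwBbhh=8 NNWwbbHh=4 NNWwbbhh=4 NNwwBBHh=4 NNwwBBhh=4 NNwwBbHh=8 NNwwBbhh=8 NNwwbbHh=4 NNwwbbhh=4 NnWwBBHh=8 NnWwBBhh=8 NnWwBbHh=16 NnWwBbhh=16 NnWwbbHh=8 NnWwbbhh=8 NnwwBBHh=8 NnwwBBhh=8 NnwwBbHh=16 NnwwBbhh=16 NnwwbbHh=8 Nnwwbbhh=8 nnWwBBHh=4 nnWwBBhh=4 nnWwBbHh=8 nnWwBbhh=8 nnWwbbHh=4 nnWwbbhh=4 nnwwBBHh=4 nnwwBBhh=4 nnwwBbHh=8 nnwwBbhh=8 nnwwbbHh=4 nnwwbbhh=4
N_ ww bb hh hits 12/256; gcd=4; 12÷4/256÷4 = 3/64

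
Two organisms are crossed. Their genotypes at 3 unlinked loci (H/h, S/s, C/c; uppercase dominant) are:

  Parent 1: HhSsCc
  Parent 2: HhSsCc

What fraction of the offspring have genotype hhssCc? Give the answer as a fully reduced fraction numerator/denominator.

P(hhssCc) = 1/32

HhSsCc gametes: HSC×1, HSc×1, HsC×1, Hsc×1, hSC×1, hSc×1, hsC×1, hsc×1
HhSsCc gametes: HSC×1, HSc×1, HsC×1, Hsc×1, hSC×1, hSc×1, hsC×1, hsc×1
HhSsCc×HhSsCc grid (8·8=64): HHSSCC=1 HHSSCc=2 HHSScc=1 HHSsCC=2 HHSsCc=4 HHSscc=2 HHssCC=1 HHssCc=2 HHsscc=1 HhSSCC=2 HhSSCc=4 HhSScc=2 HhSsCC=4 HhSsCc=8 HhSscc=4 HhssCC=2 HhssCc=4 Hhsscc=2 hhSSCC=1 hhSSCc=2 hhSScc=1 hhSsCC=2 hhSsCc=4 hhSscc=2 hhssCC=1 hhssCc=2 hhsscc=1
hhssCc hits 2/64; gcd=2; 2÷2/64÷2 = 1/32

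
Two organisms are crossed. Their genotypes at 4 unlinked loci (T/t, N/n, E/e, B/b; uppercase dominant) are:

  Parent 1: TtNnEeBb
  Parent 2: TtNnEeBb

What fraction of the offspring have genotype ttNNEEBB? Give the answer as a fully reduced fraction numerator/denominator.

P(ttNNEEBB) = 1/256

TtNnEeBb gametes: TNEB×1, TNEb×1, TNeB×1, TNeb×1, TnEB×1, TnEb×1, TneB×1, Tneb×1, tNEB×1, tNEb×1, tNeB×1, tNeb×1, tnEB×1, tnEb×1, tneB×1, tneb×1
TtNnEeBb gametes: TNEB×1, TNEb×1, TNeB×1, TNeb×1, TnEB×1, TnEb×1, TneB×1, Tneb×1, tNEB×1, tNEb×1, tNeB×1, tNeb×1, tnEB×1, tnEb×1, tneB×1, tneb×1
TtNnEeBb×TtNnEeBb grid (16·16=256): TTNNEEBB=1 TTNNEEBb=2 TTNNEEbb=1 TTNNEeBB=2 TTNNEeBb=4 TTNNEebb=2 TTNNeeBB=1 TTNNeeBb=2 TTNNeebb=1 TTNnEEBB=2 TTNnEEBb=4 TTNnEEbb=2 TTNnEeBB=4 TTNnEeBb=8 TTNnEebb=4 TTNneeBB=2 TTNneeBb=4 TTNneebb=2 TTnnEEBB=1 TTnnEEBb=2 TTnnEEbb=1 TTnnEeBB=2 TTnnEeBb=4 TTnnEebb=2 TTnneeBB=1 TTnneeBb=2 TTnneebb=1 TtNNEEBB=2 TtNNEEBb=4 TtNNEEbb=2 TtNNEeBB=4 TtNNEeBb=8 TtNNEebb=4 TtNNeeBB=2 TtNNeeBb=4 TtNNeebb=2 TtNnEEBB=4 TtNnEEBb=8 TtNnEEbb=4 TtNnEeBB=8 TtNnEeBb=16 TtNnEebb=8 TtNneeBB=4 TtNneeBb=8 TtNneebb=4 TtnnEEBB=2 TtnnEEBb=4 TtnnEEbb=2 TtnnEeBB=4 TtnnEeBb=8 TtnnEebb=4 TtnneeBB=2 TtnneeBb=4 Ttnneebb=2 ttNNEEBB=1 ttNNEEBb=2 ttNNEEbb=1 ttNNEeBB=2 ttNNEeBb=4 ttNNEebb=2 ttNNeeBB=1 ttNNeeBb=2 ttNNeebb=1 ttNnEEBB=2 ttNnEEBb=4 ttNnEEbb=2 ttNnEeBB=4 ttNnEeBb=8 ttNnEebb=4 ttNneeBB=2 ttNneeBb=4 ttNneebb=2 ttnnEEBB=1 ttnnEEBb=2 ttnnEEbb=1 ttnnEeBB=2 ttnnEeBb=4 ttnnEebb=2 ttnneeBB=1 ttnneeBb=2 ttnneebb=1
ttNNEEBB hits 1/256; gcd=1; 1÷1/256÷1 = 1/256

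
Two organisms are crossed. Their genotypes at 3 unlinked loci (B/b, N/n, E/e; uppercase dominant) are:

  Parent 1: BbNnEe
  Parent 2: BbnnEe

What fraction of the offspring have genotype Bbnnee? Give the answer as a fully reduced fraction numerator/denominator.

BbNnEe gametes: BNE×1, BNe×1, BnE×1, Bne×1, bNE×1, bNe×1, bnE×1, bne×1
BbnnEe gametes: BnE×2, Bne×2, bnE×2, bne×2
BbNnEe×BbnnEe grid (8·8=64): BBNnEE=2 BBNnEe=4 BBNnee=2 BBnnEE=2 BBnnEe=4 BBnnee=2 BbNnEE=4 BbNnEe=8 BbNnee=4 BbnnEE=4 BbnnEe=8 Bbnnee=4 bbNnEE=2 bbNnEe=4 bbNnee=2 bbnnEE=2 bbnnEe=4 bbnnee=2
Bbnnee hits 4/64; gcd=4; 4÷4/64÷4 = 1/16

P(Bbnnee) = 1/16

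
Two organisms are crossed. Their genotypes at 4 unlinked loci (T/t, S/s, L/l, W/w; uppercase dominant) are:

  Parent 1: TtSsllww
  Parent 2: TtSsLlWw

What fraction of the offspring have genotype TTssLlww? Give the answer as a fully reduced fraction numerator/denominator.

P(TTssLlww) = 1/64

TtSsllww gametes: TSlw×4, Tslw×4, tSlw×4, tslw×4
TtSsLlWw gametes: TSLW×1, TSLw×1, TSlW×1, TSlw×1, TsLW×1, TsLw×1, TslW×1, Tslw×1, tSLW×1, tSLw×1, tSlW×1, tSlw×1, tsLW×1, tsLw×1, tslW×1, tslw×1
TtSsllww×TtSsLlWw grid (16·16=256): TTSSLlWw=4 TTSSLlww=4 TTSSllWw=4 TTSSllww=4 TTSsLlWw=8 TTSsLlww=8 TTSsllWw=8 TTSsllww=8 TTssLlWw=4 TTssLlww=4 TTssllWw=4 TTssllww=4 TtSSLlWw=8 TtSSLlww=8 TtSSllWw=8 TtSSllww=8 TtSsLlWw=16 TtSsLlww=16 TtSsllWw=16 TtSsllww=16 TtssLlWw=8 TtssLlww=8 TtssllWw=8 Ttssllww=8 ttSSLlWw=4 ttSSLlww=4 ttSSllWw=4 ttSSllww=4 ttSsLlWw=8 ttSsLlww=8 ttSsllWw=8 ttSsllww=8 ttssLlWw=4 ttssLlww=4 ttssllWw=4 ttssllww=4
TTssLlww hits 4/256; gcd=4; 4÷4/256÷4 = 1/64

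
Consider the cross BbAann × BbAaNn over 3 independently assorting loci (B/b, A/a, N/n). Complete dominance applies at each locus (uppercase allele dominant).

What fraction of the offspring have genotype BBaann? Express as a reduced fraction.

BbAann gametes: BAn×2, Ban×2, bAn×2, ban×2
BbAaNn gametes: BAN×1, BAn×1, BaN×1, Ban×1, bAN×1, bAn×1, baN×1, ban×1
BbAann×BbAaNn grid (8·8=64): BBAANn=2 BBAAnn=2 BBAaNn=4 BBAann=4 BBaaNn=2 BBaann=2 BbAANn=4 BbAAnn=4 BbAaNn=8 BbAann=8 BbaaNn=4 Bbaann=4 bbAANn=2 bbAAnn=2 bbAaNn=4 bbAann=4 bbaaNn=2 bbaann=2
BBaann hits 2/64; gcd=2; 2÷2/64÷2 = 1/32

P(BBaann) = 1/32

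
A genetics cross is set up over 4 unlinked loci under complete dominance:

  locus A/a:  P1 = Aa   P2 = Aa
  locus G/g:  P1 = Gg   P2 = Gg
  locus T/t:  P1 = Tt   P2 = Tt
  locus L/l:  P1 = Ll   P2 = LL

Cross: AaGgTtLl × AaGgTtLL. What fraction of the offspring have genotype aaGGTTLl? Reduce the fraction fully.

P(aaGGTTLl) = 1/128

AaGgTtLl gametes: AGTL×1, AGTl×1, AGtL×1, AGtl×1, AgTL×1, AgTl×1, AgtL×1, Agtl×1, aGTL×1, aGTl×1, aGtL×1, aGtl×1, agTL×1, agTl×1, agtL×1, agtl×1
AaGgTtLL gametes: AGTL×2, AGtL×2, AgTL×2, AgtL×2, aGTL×2, aGtL×2, agTL×2, agtL×2
AaGgTtLl×AaGgTtLL grid (16·16=256): AAGGTTLL=2 AAGGTTLl=2 AAGGTtLL=4 AAGGTtLl=4 AAGGttLL=2 AAGGttLl=2 AAGgTTLL=4 AAGgTTLl=4 AAGgTtLL=8 AAGgTtLl=8 AAGgttLL=4 AAGgttLl=4 AAggTTLL=2 AAggTTLl=2 AAggTtLL=4 AAggTtLl=4 AAggttLL=2 AAggttLl=2 AaGGTTLL=4 AaGGTTLl=4 AaGGTtLL=8 AaGGTtLl=8 AaGGttLL=4 AaGGttLl=4 AaGgTTLL=8 AaGgTTLl=8 AaGgTtLL=16 AaGgTtLl=16 AaGgttLL=8 AaGgttLl=8 AaggTTLL=4 AaggTTLl=4 AaggTtLL=8 AaggTtLl=8 AaggttLL=4 AaggttLl=4 aaGGTTLL=2 aaGGTTLl=2 aaGGTtLL=4 aaGGTtLl=4 aaGGttLL=2 aaGGttLl=2 aaGgTTLL=4 aaGgTTLl=4 aaGgTtLL=8 aaGgTtLl=8 aaGgttLL=4 aaGgttLl=4 aaggTTLL=2 aaggTTLl=2 aaggTtLL=4 aaggTtLl=4 aaggttLL=2 aaggttLl=2
aaGGTTLl hits 2/256; gcd=2; 2÷2/256÷2 = 1/128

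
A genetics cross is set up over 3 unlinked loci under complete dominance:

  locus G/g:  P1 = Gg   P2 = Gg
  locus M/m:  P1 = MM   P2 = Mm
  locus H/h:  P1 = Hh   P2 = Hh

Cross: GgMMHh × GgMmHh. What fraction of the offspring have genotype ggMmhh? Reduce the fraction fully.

GgMMHh gametes: GMH×2, GMh×2, gMH×2, gMh×2
GgMmHh gametes: GMH×1, GMh×1, GmH×1, Gmh×1, gMH×1, gMh×1, gmH×1, gmh×1
GgMMHh×GgMmHh grid (8·8=64): GGMMHH=2 GGMMHh=4 GGMMhh=2 GGMmHH=2 GGMmHh=4 GGMmhh=2 GgMMHH=4 GgMMHh=8 GgMMhh=4 GgMmHH=4 GgMmHh=8 GgMmhh=4 ggMMHH=2 ggMMHh=4 ggMMhh=2 ggMmHH=2 ggMmHh=4 ggMmhh=2
ggMmhh hits 2/64; gcd=2; 2÷2/64÷2 = 1/32

P(ggMmhh) = 1/32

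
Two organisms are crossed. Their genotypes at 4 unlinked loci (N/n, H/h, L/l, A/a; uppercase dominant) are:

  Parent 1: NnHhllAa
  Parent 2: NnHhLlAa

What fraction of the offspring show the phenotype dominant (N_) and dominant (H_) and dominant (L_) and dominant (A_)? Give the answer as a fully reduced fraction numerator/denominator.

NnHhllAa gametes: NHlA×2, NHla×2, NhlA×2, Nhla×2, nHlA×2, nHla×2, nhlA×2, nhla×2
NnHhLlAa gametes: NHLA×1, NHLa×1, NHlA×1, NHla×1, NhLA×1, NhLa×1, NhlA×1, Nhla×1, nHLA×1, nHLa×1, nHlA×1, nHla×1, nhLA×1, nhLa×1, nhlA×1, nhla×1
NnHhllAa×NnHhLlAa grid (16·16=256): NNHHLlAA=2 NNHHLlAa=4 NNHHLlaa=2 NNHHllAA=2 NNHHllAa=4 NNHHllaa=2 NNHhLlAA=4 NNHhLlAa=8 NNHhLlaa=4 NNHhllAA=4 NNHhllAa=8 NNHhllaa=4 NNhhLlAA=2 NNhhLlAa=4 NNhhLlaa=2 NNhhllAA=2 NNhhllAa=4 NNhhllaa=2 NnHHLlAA=4 NnHHLlAa=8 NnHHLlaa=4 NnHHllAA=4 NnHHllAa=8 NnHHllaa=4 NnHhLlAA=8 NnHhLlAa=16 NnHhLlaa=8 NnHhllAA=8 NnHhllAa=16 NnHhllaa=8 NnhhLlAA=4 NnhhLlAa=8 NnhhLlaa=4 NnhhllAA=4 NnhhllAa=8 Nnhhllaa=4 nnHHLlAA=2 nnHHLlAa=4 nnHHLlaa=2 nnHHllAA=2 nnHHllAa=4 nnHHllaa=2 nnHhLlAA=4 nnHhLlAa=8 nnHhLlaa=4 nnHhllAA=4 nnHhllAa=8 nnHhllaa=4 nnhhLlAA=2 nnhhLlAa=4 nnhhLlaa=2 nnhhllAA=2 nnhhllAa=4 nnhhllaa=2
N_ H_ L_ A_ hits 54/256; gcd=2; 54÷2/256÷2 = 27/128

P(N_ H_ L_ A_) = 27/128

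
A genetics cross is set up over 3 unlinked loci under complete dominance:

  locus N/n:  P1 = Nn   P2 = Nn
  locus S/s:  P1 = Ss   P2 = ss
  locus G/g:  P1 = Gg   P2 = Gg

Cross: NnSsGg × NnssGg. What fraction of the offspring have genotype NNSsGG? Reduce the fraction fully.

P(NNSsGG) = 1/32

NnSsGg gametes: NSG×1, NSg×1, NsG×1, Nsg×1, nSG×1, nSg×1, nsG×1, nsg×1
NnssGg gametes: NsG×2, Nsg×2, nsG×2, nsg×2
NnSsGg×NnssGg grid (8·8=64): NNSsGG=2 NNSsGg=4 NNSsgg=2 NNssGG=2 NNssGg=4 NNssgg=2 NnSsGG=4 NnSsGg=8 NnSsgg=4 NnssGG=4 NnssGg=8 Nnssgg=4 nnSsGG=2 nnSsGg=4 nnSsgg=2 nnssGG=2 nnssGg=4 nnssgg=2
NNSsGG hits 2/64; gcd=2; 2÷2/64÷2 = 1/32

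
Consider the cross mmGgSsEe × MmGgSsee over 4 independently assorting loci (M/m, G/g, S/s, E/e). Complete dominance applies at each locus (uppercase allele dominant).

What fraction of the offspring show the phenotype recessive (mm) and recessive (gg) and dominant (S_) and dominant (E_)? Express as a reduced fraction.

mmGgSsEe gametes: mGSE×2, mGSe×2, mGsE×2, mGse×2, mgSE×2, mgSe×2, mgsE×2, mgse×2
MmGgSsee gametes: MGSe×2, MGse×2, MgSe×2, Mgse×2, mGSe×2, mGse×2, mgSe×2, mgse×2
mmGgSsEe×MmGgSsee grid (16·16=256): MmGGSSEe=4 MmGGSSee=4 MmGGSsEe=8 MmGGSsee=8 MmGGssEe=4 MmGGssee=4 MmGgSSEe=8 MmGgSSee=8 MmGgSsEe=16 MmGgSsee=16 MmGgssEe=8 MmGgssee=8 MmggSSEe=4 MmggSSee=4 MmggSsEe=8 MmggSsee=8 MmggssEe=4 Mmggssee=4 mmGGSSEe=4 mmGGSSee=4 mmGGSsEe=8 mmGGSsee=8 mmGGssEe=4 mmGGssee=4 mmGgSSEe=8 mmGgSSee=8 mmGgSsEe=16 mmGgSsee=16 mmGgssEe=8 mmGgssee=8 mmggSSEe=4 mmggSSee=4 mmggSsEe=8 mmggSsee=8 mmggssEe=4 mmggssee=4
mm gg S_ E_ hits 12/256; gcd=4; 12÷4/256÷4 = 3/64

P(mm gg S_ E_) = 3/64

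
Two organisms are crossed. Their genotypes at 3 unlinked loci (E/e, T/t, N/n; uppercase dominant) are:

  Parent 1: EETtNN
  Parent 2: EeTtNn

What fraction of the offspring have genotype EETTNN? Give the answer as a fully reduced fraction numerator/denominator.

EETtNN gametes: ETN×4, EtN×4
EeTtNn gametes: ETN×1, ETn×1, EtN×1, Etn×1, eTN×1, eTn×1, etN×1, etn×1
EETtNN×EeTtNn grid (8·8=64): EETTNN=4 EETTNn=4 EETtNN=8 EETtNn=8 EEttNN=4 EEttNn=4 EeTTNN=4 EeTTNn=4 EeTtNN=8 EeTtNn=8 EettNN=4 EettNn=4
EETTNN hits 4/64; gcd=4; 4÷4/64÷4 = 1/16

P(EETTNN) = 1/16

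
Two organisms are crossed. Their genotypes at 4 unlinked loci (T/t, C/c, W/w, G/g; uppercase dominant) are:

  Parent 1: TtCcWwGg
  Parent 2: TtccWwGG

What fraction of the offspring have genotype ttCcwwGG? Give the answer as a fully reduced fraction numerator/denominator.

TtCcWwGg gametes: TCWG×1, TCWg×1, TCwG×1, TCwg×1, TcWG×1, TcWg×1, TcwG×1, Tcwg×1, tCWG×1, tCWg×1, tCwG×1, tCwg×1, tcWG×1, tcWg×1, tcwG×1, tcwg×1
TtccWwGG gametes: TcWG×4, TcwG×4, tcWG×4, tcwG×4
TtCcWwGg×TtccWwGG grid (16·16=256): TTCcWWGG=4 TTCcWWGg=4 TTCcWwGG=8 TTCcWwGg=8 TTCcwwGG=4 TTCcwwGg=4 TTccWWGG=4 TTccWWGg=4 TTccWwGG=8 TTccWwGg=8 TTccwwGG=4 TTccwwGg=4 TtCcWWGG=8 TtCcWWGg=8 TtCcWwGG=16 TtCcWwGg=16 TtCcwwGG=8 TtCcwwGg=8 TtccWWGG=8 TtccWWGg=8 TtccWwGG=16 TtccWwGg=16 TtccwwGG=8 TtccwwGg=8 ttCcWWGG=4 ttCcWWGg=4 ttCcWwGG=8 ttCcWwGg=8 ttCcwwGG=4 ttCcwwGg=4 ttccWWGG=4 ttccWWGg=4 ttccWwGG=8 ttccWwGg=8 ttccwwGG=4 ttccwwGg=4
ttCcwwGG hits 4/256; gcd=4; 4÷4/256÷4 = 1/64

P(ttCcwwGG) = 1/64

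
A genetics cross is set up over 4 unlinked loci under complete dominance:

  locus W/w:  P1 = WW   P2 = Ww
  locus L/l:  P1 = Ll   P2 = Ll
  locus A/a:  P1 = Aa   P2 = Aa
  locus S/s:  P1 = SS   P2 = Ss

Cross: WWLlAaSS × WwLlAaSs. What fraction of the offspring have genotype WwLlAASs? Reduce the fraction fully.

WWLlAaSS gametes: WLAS×4, WLaS×4, WlAS×4, WlaS×4
WwLlAaSs gametes: WLAS×1, WLAs×1, WLaS×1, WLas×1, WlAS×1, WlAs×1, WlaS×1, Wlas×1, wLAS×1, wLAs×1, wLaS×1, wLas×1, wlAS×1, wlAs×1, wlaS×1, wlas×1
WWLlAaSS×WwLlAaSs grid (16·16=256): WWLLAASS=4 WWLLAASs=4 WWLLAaSS=8 WWLLAaSs=8 WWLLaaSS=4 WWLLaaSs=4 WWLlAASS=8 WWLlAASs=8 WWLlAaSS=16 WWLlAaSs=16 WWLlaaSS=8 WWLlaaSs=8 WWllAASS=4 WWllAASs=4 WWllAaSS=8 WWllAaSs=8 WWllaaSS=4 WWllaaSs=4 WwLLAASS=4 WwLLAASs=4 WwLLAaSS=8 WwLLAaSs=8 WwLLaaSS=4 WwLLaaSs=4 WwLlAASS=8 WwLlAASs=8 WwLlAaSS=16 WwLlAaSs=16 WwLlaaSS=8 WwLlaaSs=8 WwllAASS=4 WwllAASs=4 WwllAaSS=8 WwllAaSs=8 WwllaaSS=4 WwllaaSs=4
WwLlAASs hits 8/256; gcd=8; 8÷8/256÷8 = 1/32

P(WwLlAASs) = 1/32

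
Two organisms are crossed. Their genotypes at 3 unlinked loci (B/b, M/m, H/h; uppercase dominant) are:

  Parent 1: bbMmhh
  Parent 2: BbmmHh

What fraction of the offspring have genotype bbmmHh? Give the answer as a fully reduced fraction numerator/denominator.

P(bbmmHh) = 1/8

bbMmhh gametes: bMh×4, bmh×4
BbmmHh gametes: BmH×2, Bmh×2, bmH×2, bmh×2
bbMmhh×BbmmHh grid (8·8=64): BbMmHh=8 BbMmhh=8 BbmmHh=8 Bbmmhh=8 bbMmHh=8 bbMmhh=8 bbmmHh=8 bbmmhh=8
bbmmHh hits 8/64; gcd=8; 8÷8/64÷8 = 1/8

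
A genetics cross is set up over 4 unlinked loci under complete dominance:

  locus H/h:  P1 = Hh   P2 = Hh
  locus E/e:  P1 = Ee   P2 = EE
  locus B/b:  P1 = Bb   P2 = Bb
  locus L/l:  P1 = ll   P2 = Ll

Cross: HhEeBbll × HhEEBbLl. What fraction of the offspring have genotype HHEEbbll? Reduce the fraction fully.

P(HHEEbbll) = 1/64

HhEeBbll gametes: HEBl×2, HEbl×2, HeBl×2, Hebl×2, hEBl×2, hEbl×2, heBl×2, hebl×2
HhEEBbLl gametes: HEBL×2, HEBl×2, HEbL×2, HEbl×2, hEBL×2, hEBl×2, hEbL×2, hEbl×2
HhEeBbll×HhEEBbLl grid (16·16=256): HHEEBBLl=4 HHEEBBll=4 HHEEBbLl=8 HHEEBbll=8 HHEEbbLl=4 HHEEbbll=4 HHEeBBLl=4 HHEeBBll=4 HHEeBbLl=8 HHEeBbll=8 HHEebbLl=4 HHEebbll=4 HhEEBBLl=8 HhEEBBll=8 HhEEBbLl=16 HhEEBbll=16 HhEEbbLl=8 HhEEbbll=8 HhEeBBLl=8 HhEeBBll=8 HhEeBbLl=16 HhEeBbll=16 HhEebbLl=8 HhEebbll=8 hhEEBBLl=4 hhEEBBll=4 hhEEBbLl=8 hhEEBbll=8 hhEEbbLl=4 hhEEbbll=4 hhEeBBLl=4 hhEeBBll=4 hhEeBbLl=8 hhEeBbll=8 hhEebbLl=4 hhEebbll=4
HHEEbbll hits 4/256; gcd=4; 4÷4/256÷4 = 1/64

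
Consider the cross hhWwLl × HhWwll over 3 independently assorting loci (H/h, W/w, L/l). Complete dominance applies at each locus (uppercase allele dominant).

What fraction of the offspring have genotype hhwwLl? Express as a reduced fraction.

P(hhwwLl) = 1/16

hhWwLl gametes: hWL×2, hWl×2, hwL×2, hwl×2
HhWwll gametes: HWl×2, Hwl×2, hWl×2, hwl×2
hhWwLl×HhWwll grid (8·8=64): HhWWLl=4 HhWWll=4 HhWwLl=8 HhWwll=8 HhwwLl=4 Hhwwll=4 hhWWLl=4 hhWWll=4 hhWwLl=8 hhWwll=8 hhwwLl=4 hhwwll=4
hhwwLl hits 4/64; gcd=4; 4÷4/64÷4 = 1/16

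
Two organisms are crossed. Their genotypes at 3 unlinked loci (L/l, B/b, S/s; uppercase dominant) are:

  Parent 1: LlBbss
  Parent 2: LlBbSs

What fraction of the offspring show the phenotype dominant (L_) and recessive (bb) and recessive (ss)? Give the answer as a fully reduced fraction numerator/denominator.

P(L_ bb ss) = 3/32

LlBbss gametes: LBs×2, Lbs×2, lBs×2, lbs×2
LlBbSs gametes: LBS×1, LBs×1, LbS×1, Lbs×1, lBS×1, lBs×1, lbS×1, lbs×1
LlBbss×LlBbSs grid (8·8=64): LLBBSs=2 LLBBss=2 LLBbSs=4 LLBbss=4 LLbbSs=2 LLbbss=2 LlBBSs=4 LlBBss=4 LlBbSs=8 LlBbss=8 LlbbSs=4 Llbbss=4 llBBSs=2 llBBss=2 llBbSs=4 llBbss=4 llbbSs=2 llbbss=2
L_ bb ss hits 6/64; gcd=2; 6÷2/64÷2 = 3/32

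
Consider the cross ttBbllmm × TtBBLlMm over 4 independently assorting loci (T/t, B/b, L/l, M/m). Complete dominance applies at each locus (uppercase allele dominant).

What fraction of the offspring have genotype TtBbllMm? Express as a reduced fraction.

P(TtBbllMm) = 1/16

ttBbllmm gametes: tBlm×8, tblm×8
TtBBLlMm gametes: TBLM×2, TBLm×2, TBlM×2, TBlm×2, tBLM×2, tBLm×2, tBlM×2, tBlm×2
ttBbllmm×TtBBLlMm grid (16·16=256): TtBBLlMm=16 TtBBLlmm=16 TtBBllMm=16 TtBBllmm=16 TtBbLlMm=16 TtBbLlmm=16 TtBbllMm=16 TtBbllmm=16 ttBBLlMm=16 ttBBLlmm=16 ttBBllMm=16 ttBBllmm=16 ttBbLlMm=16 ttBbLlmm=16 ttBbllMm=16 ttBbllmm=16
TtBbllMm hits 16/256; gcd=16; 16÷16/256÷16 = 1/16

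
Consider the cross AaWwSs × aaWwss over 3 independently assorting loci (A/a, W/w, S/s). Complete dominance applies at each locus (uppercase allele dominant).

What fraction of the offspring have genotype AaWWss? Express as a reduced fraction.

P(AaWWss) = 1/16

AaWwSs gametes: AWS×1, AWs×1, AwS×1, Aws×1, aWS×1, aWs×1, awS×1, aws×1
aaWwss gametes: aWs×4, aws×4
AaWwSs×aaWwss grid (8·8=64): AaWWSs=4 AaWWss=4 AaWwSs=8 AaWwss=8 AawwSs=4 Aawwss=4 aaWWSs=4 aaWWss=4 aaWwSs=8 aaWwss=8 aawwSs=4 aawwss=4
AaWWss hits 4/64; gcd=4; 4÷4/64÷4 = 1/16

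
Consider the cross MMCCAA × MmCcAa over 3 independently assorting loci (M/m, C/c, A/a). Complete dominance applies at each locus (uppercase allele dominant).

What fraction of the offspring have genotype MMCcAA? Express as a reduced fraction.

MMCCAA gametes: MCA×8
MmCcAa gametes: MCA×1, MCa×1, McA×1, Mca×1, mCA×1, mCa×1, mcA×1, mca×1
MMCCAA×MmCcAa grid (8·8=64): MMCCAA=8 MMCCAa=8 MMCcAA=8 MMCcAa=8 MmCCAA=8 MmCCAa=8 MmCcAA=8 MmCcAa=8
MMCcAA hits 8/64; gcd=8; 8÷8/64÷8 = 1/8

P(MMCcAA) = 1/8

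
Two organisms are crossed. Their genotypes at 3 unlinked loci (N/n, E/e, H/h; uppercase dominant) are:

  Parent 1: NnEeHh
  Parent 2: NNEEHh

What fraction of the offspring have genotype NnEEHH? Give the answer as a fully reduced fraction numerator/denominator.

P(NnEEHH) = 1/16

NnEeHh gametes: NEH×1, NEh×1, NeH×1, Neh×1, nEH×1, nEh×1, neH×1, neh×1
NNEEHh gametes: NEH×4, NEh×4
NnEeHh×NNEEHh grid (8·8=64): NNEEHH=4 NNEEHh=8 NNEEhh=4 NNEeHH=4 NNEeHh=8 NNEehh=4 NnEEHH=4 NnEEHh=8 NnEEhh=4 NnEeHH=4 NnEeHh=8 NnEehh=4
NnEEHH hits 4/64; gcd=4; 4÷4/64÷4 = 1/16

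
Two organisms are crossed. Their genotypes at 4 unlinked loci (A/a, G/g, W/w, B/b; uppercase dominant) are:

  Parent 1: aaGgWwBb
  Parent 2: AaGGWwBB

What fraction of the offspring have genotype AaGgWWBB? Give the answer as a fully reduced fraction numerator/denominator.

P(AaGgWWBB) = 1/32

aaGgWwBb gametes: aGWB×2, aGWb×2, aGwB×2, aGwb×2, agWB×2, agWb×2, agwB×2, agwb×2
AaGGWwBB gametes: AGWB×4, AGwB×4, aGWB×4, aGwB×4
aaGgWwBb×AaGGWwBB grid (16·16=256): AaGGWWBB=8 AaGGWWBb=8 AaGGWwBB=16 AaGGWwBb=16 AaGGwwBB=8 AaGGwwBb=8 AaGgWWBB=8 AaGgWWBb=8 AaGgWwBB=16 AaGgWwBb=16 AaGgwwBB=8 AaGgwwBb=8 aaGGWWBB=8 aaGGWWBb=8 aaGGWwBB=16 aaGGWwBb=16 aaGGwwBB=8 aaGGwwBb=8 aaGgWWBB=8 aaGgWWBb=8 aaGgWwBB=16 aaGgWwBb=16 aaGgwwBB=8 aaGgwwBb=8
AaGgWWBB hits 8/256; gcd=8; 8÷8/256÷8 = 1/32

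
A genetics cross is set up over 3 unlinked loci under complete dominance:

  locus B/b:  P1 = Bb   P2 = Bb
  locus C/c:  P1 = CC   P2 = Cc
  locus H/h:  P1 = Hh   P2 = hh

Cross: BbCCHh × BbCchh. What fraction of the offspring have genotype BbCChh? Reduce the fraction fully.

P(BbCChh) = 1/8

BbCCHh gametes: BCH×2, BCh×2, bCH×2, bCh×2
BbCchh gametes: BCh×2, Bch×2, bCh×2, bch×2
BbCCHh×BbCchh grid (8·8=64): BBCCHh=4 BBCChh=4 BBCcHh=4 BBCchh=4 BbCCHh=8 BbCChh=8 BbCcHh=8 BbCchh=8 bbCCHh=4 bbCChh=4 bbCcHh=4 bbCchh=4
BbCChh hits 8/64; gcd=8; 8÷8/64÷8 = 1/8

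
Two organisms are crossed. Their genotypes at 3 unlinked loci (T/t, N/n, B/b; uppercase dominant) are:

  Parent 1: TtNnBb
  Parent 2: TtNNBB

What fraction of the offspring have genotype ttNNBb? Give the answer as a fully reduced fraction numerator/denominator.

TtNnBb gametes: TNB×1, TNb×1, TnB×1, Tnb×1, tNB×1, tNb×1, tnB×1, tnb×1
TtNNBB gametes: TNB×4, tNB×4
TtNnBb×TtNNBB grid (8·8=64): TTNNBB=4 TTNNBb=4 TTNnBB=4 TTNnBb=4 TtNNBB=8 TtNNBb=8 TtNnBB=8 TtNnBb=8 ttNNBB=4 ttNNBb=4 ttNnBB=4 ttNnBb=4
ttNNBb hits 4/64; gcd=4; 4÷4/64÷4 = 1/16

P(ttNNBb) = 1/16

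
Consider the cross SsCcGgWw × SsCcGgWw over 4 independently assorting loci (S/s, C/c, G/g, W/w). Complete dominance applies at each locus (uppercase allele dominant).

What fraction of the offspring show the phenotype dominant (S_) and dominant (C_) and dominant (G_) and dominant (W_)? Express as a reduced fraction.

SsCcGgWw gametes: SCGW×1, SCGw×1, SCgW×1, SCgw×1, ScGW×1, ScGw×1, ScgW×1, Scgw×1, sCGW×1, sCGw×1, sCgW×1, sCgw×1, scGW×1, scGw×1, scgW×1, scgw×1
SsCcGgWw gametes: SCGW×1, SCGw×1, SCgW×1, SCgw×1, ScGW×1, ScGw×1, ScgW×1, Scgw×1, sCGW×1, sCGw×1, sCgW×1, sCgw×1, scGW×1, scGw×1, scgW×1, scgw×1
SsCcGgWw×SsCcGgWw grid (16·16=256): SSCCGGWW=1 SSCCGGWw=2 SSCCGGww=1 SSCCGgWW=2 SSCCGgWw=4 SSCCGgww=2 SSCCggWW=1 SSCCggWw=2 SSCCggww=1 SSCcGGWW=2 SSCcGGWw=4 SSCcGGww=2 SSCcGgWW=4 SSCcGgWw=8 SSCcGgww=4 SSCcggWW=2 SSCcggWw=4 SSCcggww=2 SSccGGWW=1 SSccGGWw=2 SSccGGww=1 SSccGgWW=2 SSccGgWw=4 SSccGgww=2 SSccggWW=1 SSccggWw=2 SSccggww=1 SsCCGGWW=2 SsCCGGWw=4 SsCCGGww=2 SsCCGgWW=4 SsCCGgWw=8 SsCCGgww=4 SsCCggWW=2 SsCCggWw=4 SsCCggww=2 SsCcGGWW=4 SsCcGGWw=8 SsCcGGww=4 SsCcGgWW=8 SsCcGgWw=16 SsCcGgww=8 SsCcggWW=4 SsCcggWw=8 SsCcggww=4 SsccGGWW=2 SsccGGWw=4 SsccGGww=2 SsccGgWW=4 SsccGgWw=8 SsccGgww=4 SsccggWW=2 SsccggWw=4 Ssccggww=2 ssCCGGWW=1 ssCCGGWw=2 ssCCGGww=1 ssCCGgWW=2 ssCCGgWw=4 ssCCGgww=2 ssCCggWW=1 ssCCggWw=2 ssCCggww=1 ssCcGGWW=2 ssCcGGWw=4 ssCcGGww=2 ssCcGgWW=4 ssCcGgWw=8 ssCcGgww=4 ssCcggWW=2 ssCcggWw=4 ssCcggww=2 ssccGGWW=1 ssccGGWw=2 ssccGGww=1 ssccGgWW=2 ssccGgWw=4 ssccGgww=2 ssccggWW=1 ssccggWw=2 ssccggww=1
S_ C_ G_ W_ hits 81/256; gcd=1; 81÷1/256÷1 = 81/256

P(S_ C_ G_ W_) = 81/256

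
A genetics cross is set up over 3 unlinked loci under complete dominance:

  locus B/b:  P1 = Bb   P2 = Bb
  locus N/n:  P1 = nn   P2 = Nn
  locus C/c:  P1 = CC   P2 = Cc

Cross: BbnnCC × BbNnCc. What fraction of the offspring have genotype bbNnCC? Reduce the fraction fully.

P(bbNnCC) = 1/16

BbnnCC gametes: BnC×4, bnC×4
BbNnCc gametes: BNC×1, BNc×1, BnC×1, Bnc×1, bNC×1, bNc×1, bnC×1, bnc×1
BbnnCC×BbNnCc grid (8·8=64): BBNnCC=4 BBNnCc=4 BBnnCC=4 BBnnCc=4 BbNnCC=8 BbNnCc=8 BbnnCC=8 BbnnCc=8 bbNnCC=4 bbNnCc=4 bbnnCC=4 bbnnCc=4
bbNnCC hits 4/64; gcd=4; 4÷4/64÷4 = 1/16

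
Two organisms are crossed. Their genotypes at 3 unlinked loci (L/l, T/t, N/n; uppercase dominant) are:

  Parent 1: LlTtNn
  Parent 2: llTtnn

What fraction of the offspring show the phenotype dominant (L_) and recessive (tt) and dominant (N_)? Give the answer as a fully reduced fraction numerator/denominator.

P(L_ tt N_) = 1/16

LlTtNn gametes: LTN×1, LTn×1, LtN×1, Ltn×1, lTN×1, lTn×1, ltN×1, ltn×1
llTtnn gametes: lTn×4, ltn×4
LlTtNn×llTtnn grid (8·8=64): LlTTNn=4 LlTTnn=4 LlTtNn=8 LlTtnn=8 LlttNn=4 Llttnn=4 llTTNn=4 llTTnn=4 llTtNn=8 llTtnn=8 llttNn=4 llttnn=4
L_ tt N_ hits 4/64; gcd=4; 4÷4/64÷4 = 1/16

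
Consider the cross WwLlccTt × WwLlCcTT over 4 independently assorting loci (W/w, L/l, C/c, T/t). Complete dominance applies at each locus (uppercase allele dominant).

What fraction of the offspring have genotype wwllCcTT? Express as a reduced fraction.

P(wwllCcTT) = 1/64

WwLlccTt gametes: WLcT×2, WLct×2, WlcT×2, Wlct×2, wLcT×2, wLct×2, wlcT×2, wlct×2
WwLlCcTT gametes: WLCT×2, WLcT×2, WlCT×2, WlcT×2, wLCT×2, wLcT×2, wlCT×2, wlcT×2
WwLlccTt×WwLlCcTT grid (16·16=256): WWLLCcTT=4 WWLLCcTt=4 WWLLccTT=4 WWLLccTt=4 WWLlCcTT=8 WWLlCcTt=8 WWLlccTT=8 WWLlccTt=8 WWllCcTT=4 WWllCcTt=4 WWllccTT=4 WWllccTt=4 WwLLCcTT=8 WwLLCcTt=8 WwLLccTT=8 WwLLccTt=8 WwLlCcTT=16 WwLlCcTt=16 WwLlccTT=16 WwLlccTt=16 WwllCcTT=8 WwllCcTt=8 WwllccTT=8 WwllccTt=8 wwLLCcTT=4 wwLLCcTt=4 wwLLccTT=4 wwLLccTt=4 wwLlCcTT=8 wwLlCcTt=8 wwLlccTT=8 wwLlccTt=8 wwllCcTT=4 wwllCcTt=4 wwllccTT=4 wwllccTt=4
wwllCcTT hits 4/256; gcd=4; 4÷4/256÷4 = 1/64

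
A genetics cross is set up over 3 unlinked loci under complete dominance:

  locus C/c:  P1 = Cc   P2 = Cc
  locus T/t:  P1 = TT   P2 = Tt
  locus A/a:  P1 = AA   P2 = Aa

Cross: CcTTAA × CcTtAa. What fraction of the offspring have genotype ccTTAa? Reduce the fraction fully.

P(ccTTAa) = 1/16

CcTTAA gametes: CTA×4, cTA×4
CcTtAa gametes: CTA×1, CTa×1, CtA×1, Cta×1, cTA×1, cTa×1, ctA×1, cta×1
CcTTAA×CcTtAa grid (8·8=64): CCTTAA=4 CCTTAa=4 CCTtAA=4 CCTtAa=4 CcTTAA=8 CcTTAa=8 CcTtAA=8 CcTtAa=8 ccTTAA=4 ccTTAa=4 ccTtAA=4 ccTtAa=4
ccTTAa hits 4/64; gcd=4; 4÷4/64÷4 = 1/16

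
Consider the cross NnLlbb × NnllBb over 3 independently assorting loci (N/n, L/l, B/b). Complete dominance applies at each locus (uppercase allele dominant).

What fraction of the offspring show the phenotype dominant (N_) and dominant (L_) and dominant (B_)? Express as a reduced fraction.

P(N_ L_ B_) = 3/16

NnLlbb gametes: NLb×2, Nlb×2, nLb×2, nlb×2
NnllBb gametes: NlB×2, Nlb×2, nlB×2, nlb×2
NnLlbb×NnllBb grid (8·8=64): NNLlBb=4 NNLlbb=4 NNllBb=4 NNllbb=4 NnLlBb=8 NnLlbb=8 NnllBb=8 Nnllbb=8 nnLlBb=4 nnLlbb=4 nnllBb=4 nnllbb=4
N_ L_ B_ hits 12/64; gcd=4; 12÷4/64÷4 = 3/16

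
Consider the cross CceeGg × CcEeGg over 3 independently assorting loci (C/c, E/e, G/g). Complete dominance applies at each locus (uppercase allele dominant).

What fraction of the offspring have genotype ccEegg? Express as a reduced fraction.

CceeGg gametes: CeG×2, Ceg×2, ceG×2, ceg×2
CcEeGg gametes: CEG×1, CEg×1, CeG×1, Ceg×1, cEG×1, cEg×1, ceG×1, ceg×1
CceeGg×CcEeGg grid (8·8=64): CCEeGG=2 CCEeGg=4 CCEegg=2 CCeeGG=2 CCeeGg=4 CCeegg=2 CcEeGG=4 CcEeGg=8 CcEegg=4 CceeGG=4 CceeGg=8 Cceegg=4 ccEeGG=2 ccEeGg=4 ccEegg=2 cceeGG=2 cceeGg=4 cceegg=2
ccEegg hits 2/64; gcd=2; 2÷2/64÷2 = 1/32

P(ccEegg) = 1/32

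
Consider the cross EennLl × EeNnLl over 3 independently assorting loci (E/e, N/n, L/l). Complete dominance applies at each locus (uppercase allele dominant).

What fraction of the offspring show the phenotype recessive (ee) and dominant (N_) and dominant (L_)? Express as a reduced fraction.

EennLl gametes: EnL×2, Enl×2, enL×2, enl×2
EeNnLl gametes: ENL×1, ENl×1, EnL×1, Enl×1, eNL×1, eNl×1, enL×1, enl×1
EennLl×EeNnLl grid (8·8=64): EENnLL=2 EENnLl=4 EENnll=2 EEnnLL=2 EEnnLl=4 EEnnll=2 EeNnLL=4 EeNnLl=8 EeNnll=4 EennLL=4 EennLl=8 Eennll=4 eeNnLL=2 eeNnLl=4 eeNnll=2 eennLL=2 eennLl=4 eennll=2
ee N_ L_ hits 6/64; gcd=2; 6÷2/64÷2 = 3/32

P(ee N_ L_) = 3/32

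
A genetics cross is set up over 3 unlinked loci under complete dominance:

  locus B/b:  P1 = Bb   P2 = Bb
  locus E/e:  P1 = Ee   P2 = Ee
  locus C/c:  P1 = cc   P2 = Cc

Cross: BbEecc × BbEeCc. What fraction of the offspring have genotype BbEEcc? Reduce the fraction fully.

P(BbEEcc) = 1/16

BbEecc gametes: BEc×2, Bec×2, bEc×2, bec×2
BbEeCc gametes: BEC×1, BEc×1, BeC×1, Bec×1, bEC×1, bEc×1, beC×1, bec×1
BbEecc×BbEeCc grid (8·8=64): BBEECc=2 BBEEcc=2 BBEeCc=4 BBEecc=4 BBeeCc=2 BBeecc=2 BbEECc=4 BbEEcc=4 BbEeCc=8 BbEecc=8 BbeeCc=4 Bbeecc=4 bbEECc=2 bbEEcc=2 bbEeCc=4 bbEecc=4 bbeeCc=2 bbeecc=2
BbEEcc hits 4/64; gcd=4; 4÷4/64÷4 = 1/16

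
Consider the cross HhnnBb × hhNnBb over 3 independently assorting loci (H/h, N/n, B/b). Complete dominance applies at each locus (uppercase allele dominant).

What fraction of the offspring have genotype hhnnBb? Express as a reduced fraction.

HhnnBb gametes: HnB×2, Hnb×2, hnB×2, hnb×2
hhNnBb gametes: hNB×2, hNb×2, hnB×2, hnb×2
HhnnBb×hhNnBb grid (8·8=64): HhNnBB=4 HhNnBb=8 HhNnbb=4 HhnnBB=4 HhnnBb=8 Hhnnbb=4 hhNnBB=4 hhNnBb=8 hhNnbb=4 hhnnBB=4 hhnnBb=8 hhnnbb=4
hhnnBb hits 8/64; gcd=8; 8÷8/64÷8 = 1/8

P(hhnnBb) = 1/8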